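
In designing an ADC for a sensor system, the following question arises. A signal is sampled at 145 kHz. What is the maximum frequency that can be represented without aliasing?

The maximum frequency that can be represented without aliasing
is the Nyquist frequency: f_max = f_s / 2 = 145 kHz / 2 = 145/2 kHz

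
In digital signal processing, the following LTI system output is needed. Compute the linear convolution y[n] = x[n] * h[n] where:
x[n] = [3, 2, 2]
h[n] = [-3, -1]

y[n] = sum_k x[k]*h[n-k]. Output length = len(x) + len(h) - 1 = 3 + 2 - 1 = 4.
y[0] = 3*-3 = -9
y[1] = 2*-3 + 3*-1 = -9
y[2] = 2*-3 + 2*-1 = -8
y[3] = 2*-1 = -2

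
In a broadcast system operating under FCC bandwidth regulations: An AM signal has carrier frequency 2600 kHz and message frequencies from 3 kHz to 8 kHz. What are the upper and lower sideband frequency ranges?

Upper sideband (USB) = fc + [fm_low, fm_high] = 2600 + [3, 8] = [2603, 2608] kHz
Lower sideband (LSB) = fc - [fm_high, fm_low] = 2600 - [8, 3] = [2592, 2597] kHz
Total occupied spectrum: 2592 kHz to 2608 kHz (plus carrier at 2600 kHz)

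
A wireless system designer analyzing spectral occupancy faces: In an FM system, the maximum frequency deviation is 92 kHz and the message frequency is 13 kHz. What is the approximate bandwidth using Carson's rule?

Carson's rule: BW = 2*(delta_f + f_m)
= 2*(92 + 13) kHz = 210 kHz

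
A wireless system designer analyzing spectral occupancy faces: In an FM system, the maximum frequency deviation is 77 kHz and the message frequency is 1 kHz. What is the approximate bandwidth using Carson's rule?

Carson's rule: BW = 2*(delta_f + f_m)
= 2*(77 + 1) kHz = 156 kHz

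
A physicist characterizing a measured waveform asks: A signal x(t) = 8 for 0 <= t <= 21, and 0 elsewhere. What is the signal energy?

Energy = integral of |x(t)|^2 dt over the signal duration
= 8^2 * 21 = 64 * 21 = 1344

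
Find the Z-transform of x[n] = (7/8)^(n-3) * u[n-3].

Time-shifting property: if X(z) = Z{x[n]}, then Z{x[n-d]} = z^(-d) * X(z)
X(z) = z/(z - 7/8) for x[n] = (7/8)^n * u[n]
Z{x[n-3]} = z^(-3) * z/(z - 7/8) = z^(-2)/(z - 7/8)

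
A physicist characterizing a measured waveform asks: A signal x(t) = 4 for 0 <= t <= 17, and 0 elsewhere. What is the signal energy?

Energy = integral of |x(t)|^2 dt over the signal duration
= 4^2 * 17 = 16 * 17 = 272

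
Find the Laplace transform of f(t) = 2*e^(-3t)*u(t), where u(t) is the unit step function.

Standard Laplace transform pair:
e^(-at)*u(t) <-> 1/(s+a)
With a = 3: L{2*e^(-3t)*u(t)} = 2/(s+3), ROC: Re(s) > -3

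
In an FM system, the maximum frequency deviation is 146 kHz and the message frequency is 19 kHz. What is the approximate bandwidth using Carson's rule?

Carson's rule: BW = 2*(delta_f + f_m)
= 2*(146 + 19) kHz = 330 kHz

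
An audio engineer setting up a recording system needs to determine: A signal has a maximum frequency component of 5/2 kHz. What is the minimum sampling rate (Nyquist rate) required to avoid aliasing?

By the Nyquist-Shannon sampling theorem,
the minimum sampling rate (Nyquist rate) must be at least 2 * f_max.
Nyquist rate = 2 * 5/2 kHz = 5 kHz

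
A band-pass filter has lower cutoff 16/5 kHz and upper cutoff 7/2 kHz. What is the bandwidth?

Bandwidth = f_high - f_low
= 7/2 kHz - 16/5 kHz = 3/10 kHz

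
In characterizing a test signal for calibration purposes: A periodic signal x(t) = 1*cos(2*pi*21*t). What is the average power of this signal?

Average power of A*cos(wt) is A^2/2.
P = 1^2 / 2 = 1/2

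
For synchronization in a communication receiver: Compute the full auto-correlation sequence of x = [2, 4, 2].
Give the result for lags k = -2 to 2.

r_xx[k] = sum_m x[m]*x[m+k], indexed from 0, for k = -2 to 2:
  r_xx[-2] = x[2]*x[0] = 4
  r_xx[-1] = x[1]*x[0] + x[2]*x[1] = 16
  r_xx[0] = x[0]*x[0] + x[1]*x[1] + x[2]*x[2] = 24
  r_xx[1] = x[0]*x[1] + x[1]*x[2] = 16
  r_xx[2] = x[0]*x[2] = 4
r_xx = [4, 16, 24, 16, 4]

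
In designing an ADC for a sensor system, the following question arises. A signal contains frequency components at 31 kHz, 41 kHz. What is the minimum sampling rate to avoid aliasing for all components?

The highest frequency component is f_max = 41 kHz.
Nyquist rate = 2 * f_max = 2 * 41 kHz = 82 kHz.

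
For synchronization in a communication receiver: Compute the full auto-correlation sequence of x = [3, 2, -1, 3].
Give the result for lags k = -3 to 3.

r_xx[k] = sum_m x[m]*x[m+k], indexed from 0, for k = -3 to 3:
  r_xx[-3] = x[3]*x[0] = 9
  r_xx[-2] = x[2]*x[0] + x[3]*x[1] = 3
  r_xx[-1] = x[1]*x[0] + x[2]*x[1] + x[3]*x[2] = 1
  r_xx[0] = x[0]*x[0] + x[1]*x[1] + x[2]*x[2] + x[3]*x[3] = 23
  r_xx[1] = x[0]*x[1] + x[1]*x[2] + x[2]*x[3] = 1
  r_xx[2] = x[0]*x[2] + x[1]*x[3] = 3
  r_xx[3] = x[0]*x[3] = 9
r_xx = [9, 3, 1, 23, 1, 3, 9]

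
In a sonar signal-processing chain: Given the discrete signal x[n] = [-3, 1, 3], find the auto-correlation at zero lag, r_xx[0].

The auto-correlation at zero lag r_xx[0] equals the signal energy.
r_xx[0] = sum of x[n]^2 = (-3)^2 + 1^2 + 3^2
= 9 + 1 + 9 = 19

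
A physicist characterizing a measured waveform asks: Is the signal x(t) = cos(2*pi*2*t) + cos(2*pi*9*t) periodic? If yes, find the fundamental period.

f1 = 2 Hz, f2 = 9 Hz
Period T1 = 1/2, T2 = 1/9
Ratio T1/T2 = 9/2, which is rational.
The signal is periodic with fundamental period T = 1/GCD(2,9) = 1 s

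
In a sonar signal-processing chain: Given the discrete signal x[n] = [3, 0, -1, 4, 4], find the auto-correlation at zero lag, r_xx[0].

The auto-correlation at zero lag r_xx[0] equals the signal energy.
r_xx[0] = sum of x[n]^2 = 3^2 + 0^2 + (-1)^2 + 4^2 + 4^2
= 9 + 0 + 1 + 16 + 16 = 42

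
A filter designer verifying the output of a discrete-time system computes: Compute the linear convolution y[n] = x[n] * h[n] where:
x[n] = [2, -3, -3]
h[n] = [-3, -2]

y[n] = sum_k x[k]*h[n-k]. Output length = len(x) + len(h) - 1 = 3 + 2 - 1 = 4.
y[0] = 2*-3 = -6
y[1] = -3*-3 + 2*-2 = 5
y[2] = -3*-3 + -3*-2 = 15
y[3] = -3*-2 = 6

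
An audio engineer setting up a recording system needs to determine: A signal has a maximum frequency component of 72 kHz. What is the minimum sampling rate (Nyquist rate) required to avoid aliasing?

By the Nyquist-Shannon sampling theorem,
the minimum sampling rate (Nyquist rate) must be at least 2 * f_max.
Nyquist rate = 2 * 72 kHz = 144 kHz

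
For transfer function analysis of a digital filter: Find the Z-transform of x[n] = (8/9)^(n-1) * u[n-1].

Time-shifting property: if X(z) = Z{x[n]}, then Z{x[n-d]} = z^(-d) * X(z)
X(z) = z/(z - 8/9) for x[n] = (8/9)^n * u[n]
Z{x[n-1]} = z^(-1) * z/(z - 8/9) = 1/(z - 8/9)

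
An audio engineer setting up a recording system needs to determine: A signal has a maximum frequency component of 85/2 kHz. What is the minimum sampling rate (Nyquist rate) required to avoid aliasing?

By the Nyquist-Shannon sampling theorem,
the minimum sampling rate (Nyquist rate) must be at least 2 * f_max.
Nyquist rate = 2 * 85/2 kHz = 85 kHz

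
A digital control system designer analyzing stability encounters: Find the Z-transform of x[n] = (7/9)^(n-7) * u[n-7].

Time-shifting property: if X(z) = Z{x[n]}, then Z{x[n-d]} = z^(-d) * X(z)
X(z) = z/(z - 7/9) for x[n] = (7/9)^n * u[n]
Z{x[n-7]} = z^(-7) * z/(z - 7/9) = z^(-6)/(z - 7/9)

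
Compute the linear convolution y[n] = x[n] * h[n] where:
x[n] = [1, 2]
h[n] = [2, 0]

y[n] = sum_k x[k]*h[n-k]. Output length = len(x) + len(h) - 1 = 2 + 2 - 1 = 3.
y[0] = 1*2 = 2
y[1] = 2*2 + 1*0 = 4
y[2] = 2*0 = 0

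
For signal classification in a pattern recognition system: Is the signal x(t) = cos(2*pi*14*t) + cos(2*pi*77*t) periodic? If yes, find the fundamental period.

f1 = 14 Hz, f2 = 77 Hz
Period T1 = 1/14, T2 = 1/77
Ratio T1/T2 = 77/14, which is rational.
The signal is periodic with fundamental period T = 1/GCD(14,77) = 1/7 s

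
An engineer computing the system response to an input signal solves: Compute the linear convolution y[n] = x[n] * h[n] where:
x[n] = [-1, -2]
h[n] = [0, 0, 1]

y[n] = sum_k x[k]*h[n-k]. Output length = len(x) + len(h) - 1 = 2 + 3 - 1 = 4.
y[0] = -1*0 = 0
y[1] = -2*0 + -1*0 = 0
y[2] = -2*0 + -1*1 = -1
y[3] = -2*1 = -2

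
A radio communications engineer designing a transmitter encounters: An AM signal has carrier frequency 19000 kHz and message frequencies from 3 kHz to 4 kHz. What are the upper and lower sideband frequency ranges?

Upper sideband (USB) = fc + [fm_low, fm_high] = 19000 + [3, 4] = [19003, 19004] kHz
Lower sideband (LSB) = fc - [fm_high, fm_low] = 19000 - [4, 3] = [18996, 18997] kHz
Total occupied spectrum: 18996 kHz to 19004 kHz (plus carrier at 19000 kHz)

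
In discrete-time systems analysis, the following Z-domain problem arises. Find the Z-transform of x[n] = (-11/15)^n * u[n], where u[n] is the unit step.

The Z-transform of a^n * u[n] is z/(z-a) for |z| > |a|.
Here a = -11/15, so X(z) = z/(z - (-11/15)) = 15z/(15z + 11)
ROC: |z| > 11/15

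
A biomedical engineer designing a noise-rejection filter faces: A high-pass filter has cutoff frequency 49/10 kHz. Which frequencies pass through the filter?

A high-pass filter passes all frequencies above the cutoff frequency 49/10 kHz and attenuates lower frequencies.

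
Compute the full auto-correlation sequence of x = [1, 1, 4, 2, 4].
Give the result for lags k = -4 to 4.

r_xx[k] = sum_m x[m]*x[m+k], indexed from 0, for k = -4 to 4:
  r_xx[-4] = x[4]*x[0] = 4
  r_xx[-3] = x[3]*x[0] + x[4]*x[1] = 6
  r_xx[-2] = x[2]*x[0] + x[3]*x[1] + x[4]*x[2] = 22
  r_xx[-1] = x[1]*x[0] + x[2]*x[1] + x[3]*x[2] + x[4]*x[3] = 21
  r_xx[0] = x[0]*x[0] + x[1]*x[1] + x[2]*x[2] + x[3]*x[3] + x[4]*x[4] = 38
  r_xx[1] = x[0]*x[1] + x[1]*x[2] + x[2]*x[3] + x[3]*x[4] = 21
  r_xx[2] = x[0]*x[2] + x[1]*x[3] + x[2]*x[4] = 22
  r_xx[3] = x[0]*x[3] + x[1]*x[4] = 6
  r_xx[4] = x[0]*x[4] = 4
r_xx = [4, 6, 22, 21, 38, 21, 22, 6, 4]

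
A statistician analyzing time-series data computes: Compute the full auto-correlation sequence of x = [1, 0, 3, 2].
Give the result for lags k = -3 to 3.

r_xx[k] = sum_m x[m]*x[m+k], indexed from 0, for k = -3 to 3:
  r_xx[-3] = x[3]*x[0] = 2
  r_xx[-2] = x[2]*x[0] + x[3]*x[1] = 3
  r_xx[-1] = x[1]*x[0] + x[2]*x[1] + x[3]*x[2] = 6
  r_xx[0] = x[0]*x[0] + x[1]*x[1] + x[2]*x[2] + x[3]*x[3] = 14
  r_xx[1] = x[0]*x[1] + x[1]*x[2] + x[2]*x[3] = 6
  r_xx[2] = x[0]*x[2] + x[1]*x[3] = 3
  r_xx[3] = x[0]*x[3] = 2
r_xx = [2, 3, 6, 14, 6, 3, 2]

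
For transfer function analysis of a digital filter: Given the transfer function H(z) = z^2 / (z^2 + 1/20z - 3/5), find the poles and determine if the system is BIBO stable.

Poles are roots of the denominator: z^2 + 1/20z - 3/5 = 0.
Quadratic formula: z = [-(1/20) +/- sqrt((1/20)^2 - 4*(-3/5))] / 2
Discriminant = 1/400 + 12/5 = 961/400; sqrt = 31/20.
z = (-1/20 +/- 31/20) / 2 => z = 3/4 or z = -4/5.
|p1| = 4/5, |p2| = 3/4.
For BIBO stability, all poles must lie inside the unit circle (|p| < 1).
System is STABLE since both |p| < 1.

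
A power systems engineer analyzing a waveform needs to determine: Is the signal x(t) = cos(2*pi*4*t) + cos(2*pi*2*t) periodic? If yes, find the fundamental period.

f1 = 4 Hz, f2 = 2 Hz
Period T1 = 1/4, T2 = 1/2
Ratio T1/T2 = 2/4, which is rational.
The signal is periodic with fundamental period T = 1/GCD(4,2) = 1/2 s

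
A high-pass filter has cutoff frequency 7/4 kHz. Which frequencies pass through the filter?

A high-pass filter passes all frequencies above the cutoff frequency 7/4 kHz and attenuates lower frequencies.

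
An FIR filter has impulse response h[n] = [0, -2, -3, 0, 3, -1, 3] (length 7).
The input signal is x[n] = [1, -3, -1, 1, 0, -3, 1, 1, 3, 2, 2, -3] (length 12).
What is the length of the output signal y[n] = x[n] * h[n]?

For linear convolution, the output length is:
len(y) = len(x) + len(h) - 1 = 12 + 7 - 1 = 18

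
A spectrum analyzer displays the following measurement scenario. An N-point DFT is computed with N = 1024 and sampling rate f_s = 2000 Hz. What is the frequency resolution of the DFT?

DFT frequency resolution = f_s / N
= 2000 / 1024 = 125/64 Hz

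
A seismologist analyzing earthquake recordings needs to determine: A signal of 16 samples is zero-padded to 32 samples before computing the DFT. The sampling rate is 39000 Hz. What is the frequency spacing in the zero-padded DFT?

Original DFT: N = 16, resolution = f_s/N = 39000/16 = 4875/2 Hz
Zero-padded DFT: N = 32, resolution = f_s/N = 39000/32 = 4875/4 Hz
Zero-padding interpolates the spectrum (finer frequency grid)
but does NOT improve the true spectral resolution (ability to resolve close frequencies).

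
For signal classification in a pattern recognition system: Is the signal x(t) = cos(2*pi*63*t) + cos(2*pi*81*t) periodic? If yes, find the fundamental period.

f1 = 63 Hz, f2 = 81 Hz
Period T1 = 1/63, T2 = 1/81
Ratio T1/T2 = 81/63, which is rational.
The signal is periodic with fundamental period T = 1/GCD(63,81) = 1/9 s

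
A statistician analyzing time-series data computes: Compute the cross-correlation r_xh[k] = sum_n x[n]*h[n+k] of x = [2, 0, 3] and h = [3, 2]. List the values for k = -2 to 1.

Both sequences indexed from 0 and zero outside their support.
Lags with overlap: k = -2 to 1.
  r_xh[-2] = x[2]*h[0] = 9
  r_xh[-1] = x[1]*h[0] + x[2]*h[1] = 6
  r_xh[0] = x[0]*h[0] + x[1]*h[1] = 6
  r_xh[1] = x[0]*h[1] = 4
r_xh = [9, 6, 6, 4] (for k = -2, ..., 1)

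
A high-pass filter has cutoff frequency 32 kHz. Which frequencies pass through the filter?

A high-pass filter passes all frequencies above the cutoff frequency 32 kHz and attenuates lower frequencies.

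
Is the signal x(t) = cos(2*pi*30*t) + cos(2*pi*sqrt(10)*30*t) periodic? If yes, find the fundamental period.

f1 = 30 Hz, f2 = 30*sqrt(10) Hz
Ratio f2/f1 = sqrt(10), which is irrational.
Since the frequency ratio is irrational, no common period exists.
The signal is not periodic.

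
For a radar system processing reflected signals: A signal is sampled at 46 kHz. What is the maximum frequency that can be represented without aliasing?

The maximum frequency that can be represented without aliasing
is the Nyquist frequency: f_max = f_s / 2 = 46 kHz / 2 = 23 kHz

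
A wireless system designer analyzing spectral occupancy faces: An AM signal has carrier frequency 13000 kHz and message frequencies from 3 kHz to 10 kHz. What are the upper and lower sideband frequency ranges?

Upper sideband (USB) = fc + [fm_low, fm_high] = 13000 + [3, 10] = [13003, 13010] kHz
Lower sideband (LSB) = fc - [fm_high, fm_low] = 13000 - [10, 3] = [12990, 12997] kHz
Total occupied spectrum: 12990 kHz to 13010 kHz (plus carrier at 13000 kHz)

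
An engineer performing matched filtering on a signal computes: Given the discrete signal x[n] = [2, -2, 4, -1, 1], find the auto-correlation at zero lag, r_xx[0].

The auto-correlation at zero lag r_xx[0] equals the signal energy.
r_xx[0] = sum of x[n]^2 = 2^2 + (-2)^2 + 4^2 + (-1)^2 + 1^2
= 4 + 4 + 16 + 1 + 1 = 26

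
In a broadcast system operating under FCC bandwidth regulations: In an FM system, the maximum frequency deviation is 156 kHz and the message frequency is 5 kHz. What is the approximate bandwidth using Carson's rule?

Carson's rule: BW = 2*(delta_f + f_m)
= 2*(156 + 5) kHz = 322 kHz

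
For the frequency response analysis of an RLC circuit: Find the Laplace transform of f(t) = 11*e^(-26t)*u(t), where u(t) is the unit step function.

Standard Laplace transform pair:
e^(-at)*u(t) <-> 1/(s+a)
With a = 26: L{11*e^(-26t)*u(t)} = 11/(s+26), ROC: Re(s) > -26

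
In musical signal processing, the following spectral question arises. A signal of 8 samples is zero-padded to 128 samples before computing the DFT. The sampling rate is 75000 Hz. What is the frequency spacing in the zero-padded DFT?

Original DFT: N = 8, resolution = f_s/N = 75000/8 = 9375 Hz
Zero-padded DFT: N = 128, resolution = f_s/N = 75000/128 = 9375/16 Hz
Zero-padding interpolates the spectrum (finer frequency grid)
but does NOT improve the true spectral resolution (ability to resolve close frequencies).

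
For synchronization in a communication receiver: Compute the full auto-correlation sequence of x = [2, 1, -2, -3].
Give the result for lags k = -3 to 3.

r_xx[k] = sum_m x[m]*x[m+k], indexed from 0, for k = -3 to 3:
  r_xx[-3] = x[3]*x[0] = -6
  r_xx[-2] = x[2]*x[0] + x[3]*x[1] = -7
  r_xx[-1] = x[1]*x[0] + x[2]*x[1] + x[3]*x[2] = 6
  r_xx[0] = x[0]*x[0] + x[1]*x[1] + x[2]*x[2] + x[3]*x[3] = 18
  r_xx[1] = x[0]*x[1] + x[1]*x[2] + x[2]*x[3] = 6
  r_xx[2] = x[0]*x[2] + x[1]*x[3] = -7
  r_xx[3] = x[0]*x[3] = -6
r_xx = [-6, -7, 6, 18, 6, -7, -6]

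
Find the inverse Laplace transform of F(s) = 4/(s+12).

Standard pair: k/(s+a) <-> k*e^(-at)*u(t)
With k=4, a=12: f(t) = 4*e^(-12t)*u(t)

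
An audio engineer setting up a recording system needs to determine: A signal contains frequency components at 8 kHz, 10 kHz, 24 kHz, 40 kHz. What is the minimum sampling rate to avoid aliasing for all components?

The highest frequency component is f_max = 40 kHz.
Nyquist rate = 2 * f_max = 2 * 40 kHz = 80 kHz.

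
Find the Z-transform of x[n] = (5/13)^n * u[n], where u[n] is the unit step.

The Z-transform of a^n * u[n] is z/(z-a) for |z| > |a|.
Here a = 5/13, so X(z) = z/(z - (5/13)) = 13z/(13z - 5)
ROC: |z| > 5/13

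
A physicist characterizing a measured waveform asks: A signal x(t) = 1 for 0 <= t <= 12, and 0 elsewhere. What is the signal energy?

Energy = integral of |x(t)|^2 dt over the signal duration
= 1^2 * 12 = 1 * 12 = 12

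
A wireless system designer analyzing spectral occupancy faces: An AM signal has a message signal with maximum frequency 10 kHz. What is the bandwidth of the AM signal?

In AM (double-sideband), the bandwidth is twice the message frequency.
BW = 2 * f_m = 2 * 10 kHz = 20 kHz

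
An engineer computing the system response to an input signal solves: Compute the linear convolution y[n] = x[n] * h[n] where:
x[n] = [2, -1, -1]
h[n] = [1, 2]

y[n] = sum_k x[k]*h[n-k]. Output length = len(x) + len(h) - 1 = 3 + 2 - 1 = 4.
y[0] = 2*1 = 2
y[1] = -1*1 + 2*2 = 3
y[2] = -1*1 + -1*2 = -3
y[3] = -1*2 = -2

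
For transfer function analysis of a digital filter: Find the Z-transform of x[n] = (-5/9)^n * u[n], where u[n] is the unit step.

The Z-transform of a^n * u[n] is z/(z-a) for |z| > |a|.
Here a = -5/9, so X(z) = z/(z - (-5/9)) = 9z/(9z + 5)
ROC: |z| > 5/9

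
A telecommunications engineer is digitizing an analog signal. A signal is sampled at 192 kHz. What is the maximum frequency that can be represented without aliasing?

The maximum frequency that can be represented without aliasing
is the Nyquist frequency: f_max = f_s / 2 = 192 kHz / 2 = 96 kHz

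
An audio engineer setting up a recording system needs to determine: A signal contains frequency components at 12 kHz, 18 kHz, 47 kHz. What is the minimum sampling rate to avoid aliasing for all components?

The highest frequency component is f_max = 47 kHz.
Nyquist rate = 2 * f_max = 2 * 47 kHz = 94 kHz.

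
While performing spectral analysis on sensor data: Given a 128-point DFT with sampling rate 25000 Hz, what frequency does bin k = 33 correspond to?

The frequency of DFT bin k is: f_k = k * f_s / N
f_33 = 33 * 25000 / 128 = 103125/16 Hz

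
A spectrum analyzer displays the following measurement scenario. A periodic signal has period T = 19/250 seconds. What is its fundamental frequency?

The fundamental frequency is the reciprocal of the period.
f = 1/T = 1/(19/250) = 250/19 Hz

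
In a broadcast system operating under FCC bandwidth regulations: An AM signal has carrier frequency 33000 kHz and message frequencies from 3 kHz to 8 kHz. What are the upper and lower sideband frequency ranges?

Upper sideband (USB) = fc + [fm_low, fm_high] = 33000 + [3, 8] = [33003, 33008] kHz
Lower sideband (LSB) = fc - [fm_high, fm_low] = 33000 - [8, 3] = [32992, 32997] kHz
Total occupied spectrum: 32992 kHz to 33008 kHz (plus carrier at 33000 kHz)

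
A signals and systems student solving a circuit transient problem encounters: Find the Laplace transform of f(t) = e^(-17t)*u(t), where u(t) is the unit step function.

Standard Laplace transform pair:
e^(-at)*u(t) <-> 1/(s+a)
With a = 17: L{e^(-17t)*u(t)} = 1/(s+17), ROC: Re(s) > -17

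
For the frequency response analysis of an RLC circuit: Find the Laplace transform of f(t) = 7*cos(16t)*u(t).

Standard pair: cos(wt)*u(t) <-> s/(s^2+w^2)
With w = 16: L{7*cos(16t)*u(t)} = 7s/(s^2+256)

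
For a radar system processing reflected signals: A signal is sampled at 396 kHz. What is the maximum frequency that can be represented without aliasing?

The maximum frequency that can be represented without aliasing
is the Nyquist frequency: f_max = f_s / 2 = 396 kHz / 2 = 198 kHz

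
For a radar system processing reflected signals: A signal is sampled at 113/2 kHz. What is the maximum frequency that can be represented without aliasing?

The maximum frequency that can be represented without aliasing
is the Nyquist frequency: f_max = f_s / 2 = 113/2 kHz / 2 = 113/4 kHz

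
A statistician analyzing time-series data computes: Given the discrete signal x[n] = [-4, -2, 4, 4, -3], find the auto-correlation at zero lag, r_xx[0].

The auto-correlation at zero lag r_xx[0] equals the signal energy.
r_xx[0] = sum of x[n]^2 = (-4)^2 + (-2)^2 + 4^2 + 4^2 + (-3)^2
= 16 + 4 + 16 + 16 + 9 = 61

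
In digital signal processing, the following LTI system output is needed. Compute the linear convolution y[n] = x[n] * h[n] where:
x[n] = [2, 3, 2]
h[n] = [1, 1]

y[n] = sum_k x[k]*h[n-k]. Output length = len(x) + len(h) - 1 = 3 + 2 - 1 = 4.
y[0] = 2*1 = 2
y[1] = 3*1 + 2*1 = 5
y[2] = 2*1 + 3*1 = 5
y[3] = 2*1 = 2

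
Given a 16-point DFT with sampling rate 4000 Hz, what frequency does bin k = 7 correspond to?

The frequency of DFT bin k is: f_k = k * f_s / N
f_7 = 7 * 4000 / 16 = 1750 Hz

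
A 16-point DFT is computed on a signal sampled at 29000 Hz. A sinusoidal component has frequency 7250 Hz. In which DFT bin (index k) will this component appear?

DFT frequency resolution = f_s/N = 29000/16 = 3625/2 Hz
Bin index k = f_signal / resolution = 7250 / 3625/2 = 4
The signal frequency 7250 Hz falls in DFT bin k = 4.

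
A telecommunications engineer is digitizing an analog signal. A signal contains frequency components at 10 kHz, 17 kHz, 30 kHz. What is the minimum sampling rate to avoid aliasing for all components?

The highest frequency component is f_max = 30 kHz.
Nyquist rate = 2 * f_max = 2 * 30 kHz = 60 kHz.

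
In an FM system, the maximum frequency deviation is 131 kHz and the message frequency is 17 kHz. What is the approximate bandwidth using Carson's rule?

Carson's rule: BW = 2*(delta_f + f_m)
= 2*(131 + 17) kHz = 296 kHz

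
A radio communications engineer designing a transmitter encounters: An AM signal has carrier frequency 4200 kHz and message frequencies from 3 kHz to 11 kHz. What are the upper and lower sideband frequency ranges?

Upper sideband (USB) = fc + [fm_low, fm_high] = 4200 + [3, 11] = [4203, 4211] kHz
Lower sideband (LSB) = fc - [fm_high, fm_low] = 4200 - [11, 3] = [4189, 4197] kHz
Total occupied spectrum: 4189 kHz to 4211 kHz (plus carrier at 4200 kHz)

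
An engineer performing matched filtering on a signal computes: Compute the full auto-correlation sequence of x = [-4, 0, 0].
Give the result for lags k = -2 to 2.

r_xx[k] = sum_m x[m]*x[m+k], indexed from 0, for k = -2 to 2:
  r_xx[-2] = x[2]*x[0] = 0
  r_xx[-1] = x[1]*x[0] + x[2]*x[1] = 0
  r_xx[0] = x[0]*x[0] + x[1]*x[1] + x[2]*x[2] = 16
  r_xx[1] = x[0]*x[1] + x[1]*x[2] = 0
  r_xx[2] = x[0]*x[2] = 0
r_xx = [0, 0, 16, 0, 0]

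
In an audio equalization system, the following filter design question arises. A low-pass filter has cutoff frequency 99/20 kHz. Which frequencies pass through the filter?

A low-pass filter passes all frequencies below the cutoff frequency 99/20 kHz and attenuates higher frequencies.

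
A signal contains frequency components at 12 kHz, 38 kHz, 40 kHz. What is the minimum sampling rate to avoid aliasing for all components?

The highest frequency component is f_max = 40 kHz.
Nyquist rate = 2 * f_max = 2 * 40 kHz = 80 kHz.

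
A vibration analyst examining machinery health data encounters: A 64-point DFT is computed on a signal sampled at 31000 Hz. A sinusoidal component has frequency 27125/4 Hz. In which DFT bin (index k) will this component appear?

DFT frequency resolution = f_s/N = 31000/64 = 3875/8 Hz
Bin index k = f_signal / resolution = 27125/4 / 3875/8 = 14
The signal frequency 27125/4 Hz falls in DFT bin k = 14.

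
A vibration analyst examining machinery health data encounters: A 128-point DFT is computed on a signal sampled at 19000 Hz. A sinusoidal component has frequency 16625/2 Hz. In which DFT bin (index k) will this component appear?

DFT frequency resolution = f_s/N = 19000/128 = 2375/16 Hz
Bin index k = f_signal / resolution = 16625/2 / 2375/16 = 56
The signal frequency 16625/2 Hz falls in DFT bin k = 56.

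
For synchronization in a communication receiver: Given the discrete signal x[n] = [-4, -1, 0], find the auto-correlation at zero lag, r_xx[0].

The auto-correlation at zero lag r_xx[0] equals the signal energy.
r_xx[0] = sum of x[n]^2 = (-4)^2 + (-1)^2 + 0^2
= 16 + 1 + 0 = 17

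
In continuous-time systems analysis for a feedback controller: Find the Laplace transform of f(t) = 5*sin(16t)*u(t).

Standard pair: sin(wt)*u(t) <-> w/(s^2+w^2)
With w = 16: L{5*sin(16t)*u(t)} = 80/(s^2+256)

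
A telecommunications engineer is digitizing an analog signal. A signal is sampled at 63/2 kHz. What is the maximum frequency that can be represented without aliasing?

The maximum frequency that can be represented without aliasing
is the Nyquist frequency: f_max = f_s / 2 = 63/2 kHz / 2 = 63/4 kHz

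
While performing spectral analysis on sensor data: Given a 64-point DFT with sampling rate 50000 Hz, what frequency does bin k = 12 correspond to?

The frequency of DFT bin k is: f_k = k * f_s / N
f_12 = 12 * 50000 / 64 = 9375 Hz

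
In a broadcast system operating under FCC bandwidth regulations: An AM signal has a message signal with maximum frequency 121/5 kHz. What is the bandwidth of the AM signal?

In AM (double-sideband), the bandwidth is twice the message frequency.
BW = 2 * f_m = 2 * 121/5 kHz = 242/5 kHz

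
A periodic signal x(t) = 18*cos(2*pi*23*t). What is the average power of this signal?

Average power of A*cos(wt) is A^2/2.
P = 18^2 / 2 = 324/2 = 162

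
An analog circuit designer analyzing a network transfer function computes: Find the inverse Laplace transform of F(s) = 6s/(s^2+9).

Standard pair: s/(s^2+w^2) <-> cos(wt)*u(t)
With k=6, w=3: f(t) = 6*cos(3t)*u(t)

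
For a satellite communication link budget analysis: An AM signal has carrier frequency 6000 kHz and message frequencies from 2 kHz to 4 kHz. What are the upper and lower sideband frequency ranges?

Upper sideband (USB) = fc + [fm_low, fm_high] = 6000 + [2, 4] = [6002, 6004] kHz
Lower sideband (LSB) = fc - [fm_high, fm_low] = 6000 - [4, 2] = [5996, 5998] kHz
Total occupied spectrum: 5996 kHz to 6004 kHz (plus carrier at 6000 kHz)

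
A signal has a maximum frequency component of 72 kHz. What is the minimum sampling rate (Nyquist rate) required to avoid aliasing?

By the Nyquist-Shannon sampling theorem,
the minimum sampling rate (Nyquist rate) must be at least 2 * f_max.
Nyquist rate = 2 * 72 kHz = 144 kHz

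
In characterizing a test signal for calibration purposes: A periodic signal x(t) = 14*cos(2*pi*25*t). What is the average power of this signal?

Average power of A*cos(wt) is A^2/2.
P = 14^2 / 2 = 196/2 = 98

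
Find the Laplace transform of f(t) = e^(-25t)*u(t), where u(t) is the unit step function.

Standard Laplace transform pair:
e^(-at)*u(t) <-> 1/(s+a)
With a = 25: L{e^(-25t)*u(t)} = 1/(s+25), ROC: Re(s) > -25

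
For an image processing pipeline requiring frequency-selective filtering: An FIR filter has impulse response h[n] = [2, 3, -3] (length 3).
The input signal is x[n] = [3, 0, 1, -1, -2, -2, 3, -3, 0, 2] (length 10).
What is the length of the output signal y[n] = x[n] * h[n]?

For linear convolution, the output length is:
len(y) = len(x) + len(h) - 1 = 10 + 3 - 1 = 12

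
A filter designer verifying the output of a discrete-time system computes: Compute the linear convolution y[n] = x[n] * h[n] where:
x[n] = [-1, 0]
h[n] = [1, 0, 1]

y[n] = sum_k x[k]*h[n-k]. Output length = len(x) + len(h) - 1 = 2 + 3 - 1 = 4.
y[0] = -1*1 = -1
y[1] = 0*1 + -1*0 = 0
y[2] = 0*0 + -1*1 = -1
y[3] = 0*1 = 0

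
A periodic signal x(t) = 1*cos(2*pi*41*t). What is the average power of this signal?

Average power of A*cos(wt) is A^2/2.
P = 1^2 / 2 = 1/2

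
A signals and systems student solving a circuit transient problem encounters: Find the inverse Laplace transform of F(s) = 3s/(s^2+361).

Standard pair: s/(s^2+w^2) <-> cos(wt)*u(t)
With k=3, w=19: f(t) = 3*cos(19t)*u(t)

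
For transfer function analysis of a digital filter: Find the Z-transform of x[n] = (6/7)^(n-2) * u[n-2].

Time-shifting property: if X(z) = Z{x[n]}, then Z{x[n-d]} = z^(-d) * X(z)
X(z) = z/(z - 6/7) for x[n] = (6/7)^n * u[n]
Z{x[n-2]} = z^(-2) * z/(z - 6/7) = z^(-1)/(z - 6/7)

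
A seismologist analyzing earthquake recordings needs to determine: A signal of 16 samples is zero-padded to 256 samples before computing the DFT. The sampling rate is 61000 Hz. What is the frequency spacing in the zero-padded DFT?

Original DFT: N = 16, resolution = f_s/N = 61000/16 = 7625/2 Hz
Zero-padded DFT: N = 256, resolution = f_s/N = 61000/256 = 7625/32 Hz
Zero-padding interpolates the spectrum (finer frequency grid)
but does NOT improve the true spectral resolution (ability to resolve close frequencies).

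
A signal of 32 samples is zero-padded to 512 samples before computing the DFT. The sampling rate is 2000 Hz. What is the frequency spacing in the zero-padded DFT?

Original DFT: N = 32, resolution = f_s/N = 2000/32 = 125/2 Hz
Zero-padded DFT: N = 512, resolution = f_s/N = 2000/512 = 125/32 Hz
Zero-padding interpolates the spectrum (finer frequency grid)
but does NOT improve the true spectral resolution (ability to resolve close frequencies).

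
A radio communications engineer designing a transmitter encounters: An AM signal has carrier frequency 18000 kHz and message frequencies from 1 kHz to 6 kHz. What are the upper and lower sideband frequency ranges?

Upper sideband (USB) = fc + [fm_low, fm_high] = 18000 + [1, 6] = [18001, 18006] kHz
Lower sideband (LSB) = fc - [fm_high, fm_low] = 18000 - [6, 1] = [17994, 17999] kHz
Total occupied spectrum: 17994 kHz to 18006 kHz (plus carrier at 18000 kHz)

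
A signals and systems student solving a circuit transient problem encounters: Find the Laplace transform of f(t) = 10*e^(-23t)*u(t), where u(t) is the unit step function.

Standard Laplace transform pair:
e^(-at)*u(t) <-> 1/(s+a)
With a = 23: L{10*e^(-23t)*u(t)} = 10/(s+23), ROC: Re(s) > -23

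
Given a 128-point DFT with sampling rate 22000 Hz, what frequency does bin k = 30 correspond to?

The frequency of DFT bin k is: f_k = k * f_s / N
f_30 = 30 * 22000 / 128 = 20625/4 Hz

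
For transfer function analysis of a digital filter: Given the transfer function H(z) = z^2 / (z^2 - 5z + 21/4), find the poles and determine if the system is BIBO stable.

Poles are roots of the denominator: z^2 - 5z + 21/4 = 0.
Quadratic formula: z = [-(-5) +/- sqrt((-5)^2 - 4*(21/4))] / 2
Discriminant = 25 - 21 = 4; sqrt = 2.
z = (5 +/- 2) / 2 => z = 7/2 or z = 3/2.
|p1| = 3/2, |p2| = 7/2.
For BIBO stability, all poles must lie inside the unit circle (|p| < 1).
System is UNSTABLE since at least one |p| >= 1.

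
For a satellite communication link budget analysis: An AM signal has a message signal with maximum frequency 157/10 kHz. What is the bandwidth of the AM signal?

In AM (double-sideband), the bandwidth is twice the message frequency.
BW = 2 * f_m = 2 * 157/10 kHz = 157/5 kHz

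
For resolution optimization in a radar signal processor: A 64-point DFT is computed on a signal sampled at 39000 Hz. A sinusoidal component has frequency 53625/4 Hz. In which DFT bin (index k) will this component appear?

DFT frequency resolution = f_s/N = 39000/64 = 4875/8 Hz
Bin index k = f_signal / resolution = 53625/4 / 4875/8 = 22
The signal frequency 53625/4 Hz falls in DFT bin k = 22.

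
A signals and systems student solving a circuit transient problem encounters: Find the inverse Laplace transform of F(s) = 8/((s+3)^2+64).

Standard pair: w/((s+a)^2+w^2) <-> e^(-at)*sin(wt)*u(t)
With a=3, w=8: f(t) = e^(-3t)*sin(8t)*u(t)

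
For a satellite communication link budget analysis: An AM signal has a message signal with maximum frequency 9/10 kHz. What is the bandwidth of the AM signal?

In AM (double-sideband), the bandwidth is twice the message frequency.
BW = 2 * f_m = 2 * 9/10 kHz = 9/5 kHz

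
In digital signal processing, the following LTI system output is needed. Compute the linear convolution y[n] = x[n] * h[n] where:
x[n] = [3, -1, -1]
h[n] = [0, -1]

y[n] = sum_k x[k]*h[n-k]. Output length = len(x) + len(h) - 1 = 3 + 2 - 1 = 4.
y[0] = 3*0 = 0
y[1] = -1*0 + 3*-1 = -3
y[2] = -1*0 + -1*-1 = 1
y[3] = -1*-1 = 1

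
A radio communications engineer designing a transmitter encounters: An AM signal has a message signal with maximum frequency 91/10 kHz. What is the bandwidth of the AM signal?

In AM (double-sideband), the bandwidth is twice the message frequency.
BW = 2 * f_m = 2 * 91/10 kHz = 91/5 kHz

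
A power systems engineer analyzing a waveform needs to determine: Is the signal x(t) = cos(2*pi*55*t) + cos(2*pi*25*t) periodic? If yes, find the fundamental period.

f1 = 55 Hz, f2 = 25 Hz
Period T1 = 1/55, T2 = 1/25
Ratio T1/T2 = 25/55, which is rational.
The signal is periodic with fundamental period T = 1/GCD(55,25) = 1/5 s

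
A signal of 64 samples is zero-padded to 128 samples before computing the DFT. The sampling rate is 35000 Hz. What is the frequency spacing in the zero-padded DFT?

Original DFT: N = 64, resolution = f_s/N = 35000/64 = 4375/8 Hz
Zero-padded DFT: N = 128, resolution = f_s/N = 35000/128 = 4375/16 Hz
Zero-padding interpolates the spectrum (finer frequency grid)
but does NOT improve the true spectral resolution (ability to resolve close frequencies).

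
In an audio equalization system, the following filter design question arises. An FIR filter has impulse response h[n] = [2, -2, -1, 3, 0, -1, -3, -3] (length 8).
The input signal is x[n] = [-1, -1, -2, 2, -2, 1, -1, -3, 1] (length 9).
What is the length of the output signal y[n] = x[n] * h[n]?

For linear convolution, the output length is:
len(y) = len(x) + len(h) - 1 = 9 + 8 - 1 = 16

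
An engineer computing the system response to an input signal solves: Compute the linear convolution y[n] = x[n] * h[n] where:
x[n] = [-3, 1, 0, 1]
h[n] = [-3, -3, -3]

y[n] = sum_k x[k]*h[n-k]. Output length = len(x) + len(h) - 1 = 4 + 3 - 1 = 6.
y[0] = -3*-3 = 9
y[1] = 1*-3 + -3*-3 = 6
y[2] = 0*-3 + 1*-3 + -3*-3 = 6
y[3] = 1*-3 + 0*-3 + 1*-3 = -6
y[4] = 1*-3 + 0*-3 = -3
y[5] = 1*-3 = -3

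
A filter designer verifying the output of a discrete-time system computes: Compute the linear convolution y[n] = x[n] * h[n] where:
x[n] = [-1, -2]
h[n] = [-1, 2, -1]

y[n] = sum_k x[k]*h[n-k]. Output length = len(x) + len(h) - 1 = 2 + 3 - 1 = 4.
y[0] = -1*-1 = 1
y[1] = -2*-1 + -1*2 = 0
y[2] = -2*2 + -1*-1 = -3
y[3] = -2*-1 = 2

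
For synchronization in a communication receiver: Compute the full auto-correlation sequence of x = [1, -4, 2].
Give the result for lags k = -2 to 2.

r_xx[k] = sum_m x[m]*x[m+k], indexed from 0, for k = -2 to 2:
  r_xx[-2] = x[2]*x[0] = 2
  r_xx[-1] = x[1]*x[0] + x[2]*x[1] = -12
  r_xx[0] = x[0]*x[0] + x[1]*x[1] + x[2]*x[2] = 21
  r_xx[1] = x[0]*x[1] + x[1]*x[2] = -12
  r_xx[2] = x[0]*x[2] = 2
r_xx = [2, -12, 21, -12, 2]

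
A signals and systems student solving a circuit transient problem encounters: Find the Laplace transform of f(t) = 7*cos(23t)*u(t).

Standard pair: cos(wt)*u(t) <-> s/(s^2+w^2)
With w = 23: L{7*cos(23t)*u(t)} = 7s/(s^2+529)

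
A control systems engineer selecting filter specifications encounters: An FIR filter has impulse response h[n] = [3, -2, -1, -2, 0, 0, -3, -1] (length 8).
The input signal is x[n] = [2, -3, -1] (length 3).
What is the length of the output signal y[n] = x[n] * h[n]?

For linear convolution, the output length is:
len(y) = len(x) + len(h) - 1 = 3 + 8 - 1 = 10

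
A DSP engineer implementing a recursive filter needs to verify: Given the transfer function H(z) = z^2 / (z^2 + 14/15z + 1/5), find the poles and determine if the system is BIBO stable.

Poles are roots of the denominator: z^2 + 14/15z + 1/5 = 0.
Quadratic formula: z = [-(14/15) +/- sqrt((14/15)^2 - 4*(1/5))] / 2
Discriminant = 196/225 - 4/5 = 16/225; sqrt = 4/15.
z = (-14/15 +/- 4/15) / 2 => z = -1/3 or z = -3/5.
|p1| = 1/3, |p2| = 3/5.
For BIBO stability, all poles must lie inside the unit circle (|p| < 1).
System is STABLE since both |p| < 1.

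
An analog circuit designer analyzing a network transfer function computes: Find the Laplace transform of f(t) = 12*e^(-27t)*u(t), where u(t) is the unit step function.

Standard Laplace transform pair:
e^(-at)*u(t) <-> 1/(s+a)
With a = 27: L{12*e^(-27t)*u(t)} = 12/(s+27), ROC: Re(s) > -27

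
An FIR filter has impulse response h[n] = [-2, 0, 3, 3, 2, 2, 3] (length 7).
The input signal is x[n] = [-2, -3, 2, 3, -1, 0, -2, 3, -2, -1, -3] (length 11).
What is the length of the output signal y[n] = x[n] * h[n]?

For linear convolution, the output length is:
len(y) = len(x) + len(h) - 1 = 11 + 7 - 1 = 17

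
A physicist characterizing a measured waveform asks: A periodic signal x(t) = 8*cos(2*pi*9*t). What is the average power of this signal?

Average power of A*cos(wt) is A^2/2.
P = 8^2 / 2 = 64/2 = 32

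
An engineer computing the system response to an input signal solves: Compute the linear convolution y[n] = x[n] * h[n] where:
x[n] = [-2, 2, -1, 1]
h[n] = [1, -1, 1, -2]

y[n] = sum_k x[k]*h[n-k]. Output length = len(x) + len(h) - 1 = 4 + 4 - 1 = 7.
y[0] = -2*1 = -2
y[1] = 2*1 + -2*-1 = 4
y[2] = -1*1 + 2*-1 + -2*1 = -5
y[3] = 1*1 + -1*-1 + 2*1 + -2*-2 = 8
y[4] = 1*-1 + -1*1 + 2*-2 = -6
y[5] = 1*1 + -1*-2 = 3
y[6] = 1*-2 = -2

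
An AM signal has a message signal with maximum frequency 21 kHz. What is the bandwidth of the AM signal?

In AM (double-sideband), the bandwidth is twice the message frequency.
BW = 2 * f_m = 2 * 21 kHz = 42 kHz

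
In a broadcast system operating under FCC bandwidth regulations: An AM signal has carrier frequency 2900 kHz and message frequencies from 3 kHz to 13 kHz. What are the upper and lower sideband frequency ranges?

Upper sideband (USB) = fc + [fm_low, fm_high] = 2900 + [3, 13] = [2903, 2913] kHz
Lower sideband (LSB) = fc - [fm_high, fm_low] = 2900 - [13, 3] = [2887, 2897] kHz
Total occupied spectrum: 2887 kHz to 2913 kHz (plus carrier at 2900 kHz)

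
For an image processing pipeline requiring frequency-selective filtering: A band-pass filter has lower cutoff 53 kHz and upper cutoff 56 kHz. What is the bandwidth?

Bandwidth = f_high - f_low
= 56 kHz - 53 kHz = 3 kHz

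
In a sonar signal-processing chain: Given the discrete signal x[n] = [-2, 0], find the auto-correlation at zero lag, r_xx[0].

The auto-correlation at zero lag r_xx[0] equals the signal energy.
r_xx[0] = sum of x[n]^2 = (-2)^2 + 0^2
= 4 + 0 = 4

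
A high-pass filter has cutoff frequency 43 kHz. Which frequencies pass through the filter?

A high-pass filter passes all frequencies above the cutoff frequency 43 kHz and attenuates lower frequencies.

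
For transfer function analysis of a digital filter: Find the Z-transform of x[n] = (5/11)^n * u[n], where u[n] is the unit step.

The Z-transform of a^n * u[n] is z/(z-a) for |z| > |a|.
Here a = 5/11, so X(z) = z/(z - (5/11)) = 11z/(11z - 5)
ROC: |z| > 5/11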